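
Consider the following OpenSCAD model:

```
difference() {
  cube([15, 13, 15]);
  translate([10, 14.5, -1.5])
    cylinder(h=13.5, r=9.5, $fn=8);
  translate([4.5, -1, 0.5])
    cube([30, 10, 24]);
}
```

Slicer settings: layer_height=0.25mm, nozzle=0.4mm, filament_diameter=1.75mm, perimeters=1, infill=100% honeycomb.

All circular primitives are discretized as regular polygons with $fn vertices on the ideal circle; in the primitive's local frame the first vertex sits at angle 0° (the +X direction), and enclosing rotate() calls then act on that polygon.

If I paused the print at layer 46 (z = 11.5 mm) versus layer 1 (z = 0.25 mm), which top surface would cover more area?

Layer 46 (z = 11.5): the cube (footprint 15×13) is included at this height (area 195.00 mm²); the cylinder at (10, 14.5): section is a regular 8-gon, circumradius r=9.5 (area = (8/2)·9.500²·sin(360°/8) = 255.27 mm²); the 30×10 cube at (4.5, -1) contributes its full rectangle (area 300.00 mm²); After the difference (first − rest): starting from the 15×13 cube (195.00 mm²), the r=9.5 cylinder at (10, 14.5) partially overlaps it — only the 84.85 mm² overlap (of its 255.27 mm²) is removed, clipping the outline; the 30×10 cube at (4.5, -1) partially overlaps it — only the 63.94 mm² overlap (of its 300.00 mm²) is removed, clipping the outline — area = 46.20 mm². So its area = 46.20 mm². Layer 1 (z = 0.25): the cube is present — its section is the full 15×13 rectangle (area 195.00 mm²); the r=9.5 cylinder at (10, 14.5) gives a regular 8-gon of circumradius 9.5 (constant along its height) (area = (8/2)·9.500²·sin(360°/8) = 255.27 mm²); the cube at (4.5, -1) does not reach this height (z outside [0.5, 24.5]); Subtracting the remaining from the first: starting from the 15×13 cube (195.00 mm²), the r=9.5 cylinder at (10, 14.5) partially overlaps it — only the 84.85 mm² overlap (of its 255.27 mm²) is removed, clipping the outline — area = 110.15 mm². So its area = 110.15 mm². Layer 1 is larger (110.15 vs 46.20 mm²).

layer 1 (z = 0.25 mm)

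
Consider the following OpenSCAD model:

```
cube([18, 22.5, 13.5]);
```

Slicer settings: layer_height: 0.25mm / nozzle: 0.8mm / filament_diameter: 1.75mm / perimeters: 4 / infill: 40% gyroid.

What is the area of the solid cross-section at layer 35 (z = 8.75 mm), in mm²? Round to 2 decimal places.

At z = 8.75 mm: the cube (footprint 18×22.5) is included at this height (area 405.00 mm²). Overall, the cross-section is a single solid region. Net area = 405.00 mm².

405.00 mm²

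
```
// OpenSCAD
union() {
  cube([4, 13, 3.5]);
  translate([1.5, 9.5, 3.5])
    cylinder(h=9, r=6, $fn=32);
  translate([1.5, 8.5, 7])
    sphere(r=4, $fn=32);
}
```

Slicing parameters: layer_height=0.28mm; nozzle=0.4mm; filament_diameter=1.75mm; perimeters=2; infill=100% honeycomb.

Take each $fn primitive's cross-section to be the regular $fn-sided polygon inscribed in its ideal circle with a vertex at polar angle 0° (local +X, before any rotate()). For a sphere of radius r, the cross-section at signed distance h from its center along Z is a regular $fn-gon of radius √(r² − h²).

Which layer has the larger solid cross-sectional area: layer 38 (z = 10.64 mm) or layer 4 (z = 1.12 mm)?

layer 38 (z = 10.64 mm)

Layer 38 (z = 10.64): the cube is absent (z outside [0, 3.5]); the r=6 cylinder at (1.5, 9.5) contributes a regular 32-gon of circumradius 6 (area = (32/2)·6.000²·sin(360°/32) = 112.37 mm²); the r=4 sphere at (1.5, 8.5) contributes a regular 32-gon of circumradius √(4²−3.64²) = 1.658 (area = (32/2)·1.658²·sin(360°/32) = 8.59 mm²); Taking the union: the r=4 sphere at (1.5, 8.5) lies entirely inside the r=6 cylinder at (1.5, 9.5), so the union is just the r=6 cylinder at (1.5, 9.5) — area = 112.37 mm². So its area = 112.37 mm². Layer 4 (z = 1.12): the cube (footprint 4×13) is included at this height (area 52.00 mm²); the cylinder at (1.5, 9.5) is absent (z outside [3.5, 12.5]); the sphere at (1.5, 8.5) is not intersected at this z (|z−center|=5.880 > r=4); Taking the union: only the 4×13 cube is present, so the union is just that shape — area = 52.00 mm². So its area = 52.00 mm². Layer 38 is larger (112.37 vs 52.00 mm²).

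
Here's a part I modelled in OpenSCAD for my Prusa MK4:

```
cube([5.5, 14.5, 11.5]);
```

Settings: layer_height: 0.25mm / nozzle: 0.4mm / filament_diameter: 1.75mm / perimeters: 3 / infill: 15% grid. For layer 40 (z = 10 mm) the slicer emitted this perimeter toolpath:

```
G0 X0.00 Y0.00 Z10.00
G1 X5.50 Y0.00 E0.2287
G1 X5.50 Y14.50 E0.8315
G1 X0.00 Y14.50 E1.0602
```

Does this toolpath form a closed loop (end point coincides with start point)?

Start point (G0): (0.00, 0.00). End point (last G1): the path does not return to the start — open.

no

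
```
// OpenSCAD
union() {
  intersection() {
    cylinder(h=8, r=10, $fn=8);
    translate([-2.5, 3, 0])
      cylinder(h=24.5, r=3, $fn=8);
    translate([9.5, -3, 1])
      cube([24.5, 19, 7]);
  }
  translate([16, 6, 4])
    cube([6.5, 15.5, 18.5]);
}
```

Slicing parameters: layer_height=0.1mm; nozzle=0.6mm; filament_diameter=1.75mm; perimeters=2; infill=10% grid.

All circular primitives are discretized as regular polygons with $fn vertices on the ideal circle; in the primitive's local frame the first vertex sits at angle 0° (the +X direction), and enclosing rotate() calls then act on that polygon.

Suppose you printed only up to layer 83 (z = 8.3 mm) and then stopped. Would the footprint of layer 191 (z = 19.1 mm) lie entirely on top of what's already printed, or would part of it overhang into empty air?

entirely on top

Compare the two slices. At z = 8.3: the cylinder does not reach this height (z outside [0, 8]); the r=3 cylinder at (-2.5, 3) contributes a regular 8-gon of circumradius 3 (area = (8/2)·3.000²·sin(360°/8) = 25.46 mm²); the cube at (9.5, -3) is not intersected at this z (z outside [1, 8]); Keeping only the common overlap: at least one operand is absent at this height, so nothing remains; the 6.5×15.5 cube at (16, 6) contributes its full rectangle (area 100.75 mm²); Taking the union: only the 6.5×15.5 cube at (16, 6) is present, so the union is just that shape — area = 100.75 mm². At z = 19.1: the cylinder is not intersected at this z (z outside [0, 8]); the cylinder at (-2.5, 3): section is a regular 8-gon, circumradius r=3 (area = (8/2)·3.000²·sin(360°/8) = 25.46 mm²); the cube at (9.5, -3) does not reach this height (z outside [1, 8]); Keeping only the common overlap: at least one operand is absent at this height, so nothing remains; the 6.5×15.5 cube at (16, 6) contributes its full rectangle (area 100.75 mm²); Combining (union): only the 6.5×15.5 cube at (16, 6) is present, so the union is just that shape — area = 100.75 mm². Checking containment: the cross-section at z = 19.1 is a subset of the cross-section at z = 8.3.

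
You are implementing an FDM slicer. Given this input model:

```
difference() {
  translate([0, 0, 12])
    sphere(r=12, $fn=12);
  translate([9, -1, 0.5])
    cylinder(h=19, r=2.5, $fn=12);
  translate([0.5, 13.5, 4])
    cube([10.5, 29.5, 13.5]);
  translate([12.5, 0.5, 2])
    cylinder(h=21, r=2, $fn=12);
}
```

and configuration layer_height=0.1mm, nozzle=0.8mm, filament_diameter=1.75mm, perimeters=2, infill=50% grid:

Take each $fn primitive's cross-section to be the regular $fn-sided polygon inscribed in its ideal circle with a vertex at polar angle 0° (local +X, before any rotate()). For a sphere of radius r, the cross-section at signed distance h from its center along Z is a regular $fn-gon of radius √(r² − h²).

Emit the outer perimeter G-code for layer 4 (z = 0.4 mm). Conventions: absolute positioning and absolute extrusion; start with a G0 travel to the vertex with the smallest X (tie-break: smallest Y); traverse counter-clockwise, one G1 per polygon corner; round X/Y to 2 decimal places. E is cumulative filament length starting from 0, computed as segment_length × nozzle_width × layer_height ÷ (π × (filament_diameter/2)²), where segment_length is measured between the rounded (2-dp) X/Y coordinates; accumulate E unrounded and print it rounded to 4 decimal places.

At z = 0.4 mm: the sphere: section is a regular 12-gon, circumradius = √(r²−h²) = √(12²−11.6²) = 3.072; the cylinder at (9, -1) is not intersected at this z (z outside [0.5, 19.5]); the cube at (0.5, 13.5) is absent (z outside [4, 17.5]); the cylinder at (12.5, 0.5) does not reach this height (z outside [2, 23]); Subtracting the remaining from the first: none of the subtracted shapes is present at this height, so the r=12 sphere is unchanged — 1 connected region. The outline is a single polygon with 12 vertices. Extrusion per mm of travel: 0.8 × 0.1 / (π × 0.875²) = 0.033260. Accumulating E over each segment gives final E = 0.6348.

G0 X-3.07 Y0.00 Z0.40
G1 X-2.66 Y-1.54 E0.0530
G1 X-1.54 Y-2.66 E0.1057
G1 X0.00 Y-3.07 E0.1587
G1 X1.54 Y-2.66 E0.2117
G1 X2.66 Y-1.54 E0.2644
G1 X3.07 Y0.00 E0.3174
G1 X2.66 Y1.54 E0.3704
G1 X1.54 Y2.66 E0.4231
G1 X0.00 Y3.07 E0.4761
G1 X-1.54 Y2.66 E0.5291
G1 X-2.66 Y1.54 E0.5818
G1 X-3.07 Y0.00 E0.6348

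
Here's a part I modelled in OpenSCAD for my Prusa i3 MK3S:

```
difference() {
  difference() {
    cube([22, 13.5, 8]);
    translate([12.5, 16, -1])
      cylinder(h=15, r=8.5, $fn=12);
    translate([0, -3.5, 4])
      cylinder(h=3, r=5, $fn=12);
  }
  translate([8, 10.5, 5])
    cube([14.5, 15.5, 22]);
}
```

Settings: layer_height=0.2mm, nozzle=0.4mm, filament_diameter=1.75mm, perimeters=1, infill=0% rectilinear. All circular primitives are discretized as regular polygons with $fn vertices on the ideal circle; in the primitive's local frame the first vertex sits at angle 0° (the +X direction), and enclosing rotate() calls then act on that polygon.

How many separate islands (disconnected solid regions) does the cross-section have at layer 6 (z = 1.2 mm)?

At z = 1.2 mm: the cube (footprint 22×13.5) is included at this height; the cylinder at (12.5, 16): section is a regular 12-gon, circumradius r=8.5; the cylinder at (0, -3.5) is absent (z outside [4, 7]); Subtracting the remaining from the first: starting from the 22×13.5 cube, the r=8.5 cylinder at (12.5, 16) partially overlaps it — only the 67.55 mm² overlap (of its 216.75 mm²) is removed, clipping the outline — 1 connected region; the cube at (8, 10.5) is absent (z outside [5, 27]); Subtracting the remaining from the first: none of the subtracted shapes is present at this height, so the result so far is unchanged — 1 connected region. Overall, the cross-section is a single solid region. Island count = 1.

1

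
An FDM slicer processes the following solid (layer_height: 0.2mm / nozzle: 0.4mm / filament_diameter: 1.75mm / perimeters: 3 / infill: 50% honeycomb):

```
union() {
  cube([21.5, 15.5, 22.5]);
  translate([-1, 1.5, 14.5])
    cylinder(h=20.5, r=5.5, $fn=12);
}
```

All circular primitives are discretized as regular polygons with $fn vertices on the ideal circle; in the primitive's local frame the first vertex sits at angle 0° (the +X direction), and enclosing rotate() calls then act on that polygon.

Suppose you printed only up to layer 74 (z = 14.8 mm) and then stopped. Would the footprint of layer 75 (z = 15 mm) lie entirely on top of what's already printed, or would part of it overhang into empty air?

entirely on top

Compare the two slices. At z = 14.8: the cube (footprint 21.5×15.5) is included at this height (area 333.25 mm²); the r=5.5 cylinder at (-1, 1.5) contributes a regular 12-gon of circumradius 5.5 (area = (12/2)·5.500²·sin(360°/12) = 90.75 mm²); Merging all regions: the regions partially overlap — summed areas 424.00 mm² minus the doubly-counted overlap 23.77 mm² gives 400.23 mm² — area = 400.23 mm². At z = 15: the cube (footprint 21.5×15.5) is included at this height (area 333.25 mm²); the cylinder at (-1, 1.5): section is a regular 12-gon, circumradius r=5.5 (area = (12/2)·5.500²·sin(360°/12) = 90.75 mm²); Combining (union): the regions partially overlap — summed areas 424.00 mm² minus the doubly-counted overlap 23.77 mm² gives 400.23 mm² — area = 400.23 mm². Checking containment: the cross-section at z = 15 is a subset of the cross-section at z = 14.8.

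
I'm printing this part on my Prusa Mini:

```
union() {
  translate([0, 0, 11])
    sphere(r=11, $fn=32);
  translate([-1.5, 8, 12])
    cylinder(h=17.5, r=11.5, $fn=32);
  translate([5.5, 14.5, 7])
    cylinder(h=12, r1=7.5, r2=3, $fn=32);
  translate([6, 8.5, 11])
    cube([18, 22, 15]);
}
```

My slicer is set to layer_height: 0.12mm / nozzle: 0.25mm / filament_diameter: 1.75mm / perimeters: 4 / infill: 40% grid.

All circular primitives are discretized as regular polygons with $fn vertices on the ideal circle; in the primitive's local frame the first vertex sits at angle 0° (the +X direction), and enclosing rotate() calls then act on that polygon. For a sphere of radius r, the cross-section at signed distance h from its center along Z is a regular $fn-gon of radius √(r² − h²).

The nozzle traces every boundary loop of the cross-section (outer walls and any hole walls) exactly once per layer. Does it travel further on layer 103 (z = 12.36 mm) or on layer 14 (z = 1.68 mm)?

layer 103 (z = 12.36 mm)

Layer 103 (z = 12.36): the r=11 sphere contributes a regular 32-gon of circumradius √(11²−1.36²) = 10.916 (perimeter = 2·32·10.916·sin(180°/32) = 68.47 mm); the r=11.5 cylinder at (-1.5, 8) contributes a regular 32-gon of circumradius 11.5 (perimeter = 2·32·11.500·sin(180°/32) = 72.14 mm); the cone at (5.5, 14.5) (r1=7.5→r2=3) has section circumradius 5.490 here — a regular 32-gon (perimeter = 2·32·5.490·sin(180°/32) = 34.44 mm); the cube at (6, 8.5) (footprint 18×22) is included at this height (perimeter 80.00 mm); Combining (union): the regions partially overlap (shared area 323.41 mm²), so the edge portions inside another operand are dropped and the merged outline is re-measured after clipping — boundary = 141.96 mm. So its perimeter = 141.96 mm. Layer 14 (z = 1.68): the r=11 sphere slices to a regular 32-gon of circumradius 5.843 (√(r²−h²) with h=9.32 from center) (perimeter = 2·32·5.843·sin(180°/32) = 36.65 mm); the cylinder at (-1.5, 8) is absent (z outside [12, 29.5]); the cone at (5.5, 14.5) is not intersected at this z (z outside [7, 19]); the cube at (6, 8.5) is absent (z outside [11, 26]); Taking the union: only the r=11 sphere is present, so the union is just that shape — boundary = 36.65 mm. So its perimeter = 36.65 mm. Layer 103 is larger (141.96 vs 36.65 mm).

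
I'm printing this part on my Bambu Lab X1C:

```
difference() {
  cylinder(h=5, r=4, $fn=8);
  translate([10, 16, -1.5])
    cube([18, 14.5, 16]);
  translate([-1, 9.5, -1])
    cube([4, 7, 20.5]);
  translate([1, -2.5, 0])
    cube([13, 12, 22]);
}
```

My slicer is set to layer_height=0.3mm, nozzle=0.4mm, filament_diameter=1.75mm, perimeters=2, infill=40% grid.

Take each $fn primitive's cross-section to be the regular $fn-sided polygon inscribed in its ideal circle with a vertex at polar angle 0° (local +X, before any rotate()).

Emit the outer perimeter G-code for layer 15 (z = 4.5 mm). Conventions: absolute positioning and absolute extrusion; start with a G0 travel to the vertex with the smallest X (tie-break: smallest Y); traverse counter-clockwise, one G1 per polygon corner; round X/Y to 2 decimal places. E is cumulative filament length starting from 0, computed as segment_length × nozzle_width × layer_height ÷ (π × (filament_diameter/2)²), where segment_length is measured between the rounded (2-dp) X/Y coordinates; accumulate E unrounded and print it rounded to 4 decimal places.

At z = 4.5 mm: the r=4 cylinder gives a regular 8-gon of circumradius 4 (constant along its height); the cube at (10, 16) is present — its section is the full 18×14.5 rectangle; the cube at (-1, 9.5) is present — its section is the full 4×7 rectangle; the cube at (1, -2.5) is present — its section is the full 13×12 rectangle; Subtracting the remaining from the first: starting from the r=4 cylinder, the 18×14.5 cube at (10, 16) misses the remaining region (no effect); the 4×7 cube at (-1, 9.5) misses the remaining region (no effect); the 13×12 cube at (1, -2.5) partially overlaps it — only the 13.73 mm² overlap (of its 156.00 mm²) is removed, clipping the outline — 1 connected region. The outline is a single polygon with 9 vertices. Extrusion per mm of travel: 0.4 × 0.3 / (π × 0.875²) = 0.049890. Accumulating E over each segment gives final E = 1.2371.

G0 X-4.00 Y0.00 Z4.50
G1 X-2.83 Y-2.83 E0.1528
G1 X0.00 Y-4.00 E0.3056
G1 X2.83 Y-2.83 E0.4583
G1 X2.96 Y-2.50 E0.4760
G1 X1.00 Y-2.50 E0.5738
G1 X1.00 Y3.59 E0.8777
G1 X0.00 Y4.00 E0.9316
G1 X-2.83 Y2.83 E1.0844
G1 X-4.00 Y0.00 E1.2371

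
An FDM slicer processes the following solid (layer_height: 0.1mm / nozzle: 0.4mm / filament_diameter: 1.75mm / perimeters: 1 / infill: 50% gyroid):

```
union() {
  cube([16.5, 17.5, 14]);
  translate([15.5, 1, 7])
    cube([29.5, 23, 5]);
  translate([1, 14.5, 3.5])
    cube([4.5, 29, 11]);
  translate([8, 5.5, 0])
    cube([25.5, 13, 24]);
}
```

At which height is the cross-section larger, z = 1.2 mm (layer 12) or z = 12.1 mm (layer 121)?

Layer 12 (z = 1.2): the 16.5×17.5 cube contributes its full rectangle (area 288.75 mm²); the cube at (15.5, 1) does not reach this height (z outside [7, 12]); the cube at (1, 14.5) is not intersected at this z (z outside [3.5, 14.5]); the 25.5×13 cube at (8, 5.5) contributes its full rectangle (area 331.50 mm²); Combining (union): the regions partially overlap — summed areas 620.25 mm² minus the doubly-counted overlap 102.00 mm² gives 518.25 mm² — area = 518.25 mm². So its area = 518.25 mm². Layer 121 (z = 12.1): the cube is present — its section is the full 16.5×17.5 rectangle (area 288.75 mm²); the cube at (15.5, 1) is not intersected at this z (z outside [7, 12]); the cube at (1, 14.5) is present — its section is the full 4.5×29 rectangle (area 130.50 mm²); the 25.5×13 cube at (8, 5.5) contributes its full rectangle (area 331.50 mm²); Combining (union): the regions partially overlap — summed areas 750.75 mm² minus the doubly-counted overlap 115.50 mm² gives 635.25 mm² — area = 635.25 mm². So its area = 635.25 mm². Layer 121 is larger (635.25 vs 518.25 mm²).

layer 121 (z = 12.1 mm)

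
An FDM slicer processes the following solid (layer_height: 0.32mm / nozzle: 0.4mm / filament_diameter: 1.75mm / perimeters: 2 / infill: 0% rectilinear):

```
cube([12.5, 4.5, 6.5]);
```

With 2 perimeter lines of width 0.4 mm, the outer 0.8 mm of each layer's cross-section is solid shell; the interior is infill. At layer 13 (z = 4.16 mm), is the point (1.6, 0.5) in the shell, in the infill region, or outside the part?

At z = 4.16 mm: the 12.5×4.5 cube contributes its full rectangle. Overall, the cross-section is a single solid region. The nearest boundary edge runs (0.00, 0.00)→(12.50, 0.00); distance from the point to it = 0.50 mm. The point is inside the cross-section, 0.50 mm from the nearest boundary — within the 0.8 mm shell band (2 × 0.4).

shell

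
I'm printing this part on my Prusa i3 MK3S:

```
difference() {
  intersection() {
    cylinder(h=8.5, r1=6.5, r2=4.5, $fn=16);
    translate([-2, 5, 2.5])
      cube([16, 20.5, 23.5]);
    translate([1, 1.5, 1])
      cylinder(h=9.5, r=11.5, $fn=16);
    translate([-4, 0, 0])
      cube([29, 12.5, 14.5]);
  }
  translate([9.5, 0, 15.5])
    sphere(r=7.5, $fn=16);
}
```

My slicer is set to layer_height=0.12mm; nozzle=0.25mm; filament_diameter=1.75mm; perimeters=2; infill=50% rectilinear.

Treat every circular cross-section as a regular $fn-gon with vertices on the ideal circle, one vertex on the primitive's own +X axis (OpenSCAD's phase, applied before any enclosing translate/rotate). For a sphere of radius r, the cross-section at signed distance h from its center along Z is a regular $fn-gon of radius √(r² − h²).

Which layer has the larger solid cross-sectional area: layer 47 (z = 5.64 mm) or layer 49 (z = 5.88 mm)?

layer 47 (z = 5.64 mm)

Layer 47 (z = 5.64): the cone contributes a regular 16-gon of circumradius 5.173 (interpolated between r1=6.5 and r2=4.5 at t=0.664) (area = (16/2)·5.173²·sin(360°/16) = 81.92 mm²); the cube at (-2, 5) is present — its section is the full 16×20.5 rectangle (area 328.00 mm²); the r=11.5 cylinder at (1, 1.5) contributes a regular 16-gon of circumradius 11.5 (area = (16/2)·11.500²·sin(360°/16) = 404.88 mm²); the 29×12.5 cube at (-4, 0) contributes its full rectangle (area 362.50 mm²); Taking the intersection: the 16×20.5 cube at (-2, 5) partially overlaps the cone; clipping to the common part keeps 0.15 mm²; the running intersection lies inside the r=11.5 cylinder at (1, 1.5), so it is kept whole; the running intersection lies inside the 29×12.5 cube at (-4, 0), so it is kept whole — area = 0.15 mm²; the sphere at (9.5, 0) does not reach this height (|z−center|=9.860 > r=7.5); Taking the first minus the rest: none of the subtracted shapes is present at this height, so that combined region is unchanged — area = 0.15 mm². So its area = 0.15 mm². Layer 49 (z = 5.88): the cone (r1=6.5→r2=4.5) has section circumradius 5.116 here — a regular 16-gon (area = (16/2)·5.116²·sin(360°/16) = 80.14 mm²); the 16×20.5 cube at (-2, 5) contributes its full rectangle (area 328.00 mm²); the r=11.5 cylinder at (1, 1.5) contributes a regular 16-gon of circumradius 11.5 (area = (16/2)·11.500²·sin(360°/16) = 404.88 mm²); the 29×12.5 cube at (-4, 0) contributes its full rectangle (area 362.50 mm²); After intersecting: the 16×20.5 cube at (-2, 5) partially overlaps the cone; clipping to the common part keeps 0.07 mm²; the running intersection lies inside the r=11.5 cylinder at (1, 1.5), so it is kept whole; the running intersection lies inside the 29×12.5 cube at (-4, 0), so it is kept whole — area = 0.07 mm²; the sphere at (9.5, 0) is absent (|z−center|=9.620 > r=7.5); Taking the first minus the rest: none of the subtracted shapes is present at this height, so that combined region is unchanged — area = 0.07 mm². So its area = 0.07 mm². Layer 47 is larger (0.15 vs 0.07 mm²).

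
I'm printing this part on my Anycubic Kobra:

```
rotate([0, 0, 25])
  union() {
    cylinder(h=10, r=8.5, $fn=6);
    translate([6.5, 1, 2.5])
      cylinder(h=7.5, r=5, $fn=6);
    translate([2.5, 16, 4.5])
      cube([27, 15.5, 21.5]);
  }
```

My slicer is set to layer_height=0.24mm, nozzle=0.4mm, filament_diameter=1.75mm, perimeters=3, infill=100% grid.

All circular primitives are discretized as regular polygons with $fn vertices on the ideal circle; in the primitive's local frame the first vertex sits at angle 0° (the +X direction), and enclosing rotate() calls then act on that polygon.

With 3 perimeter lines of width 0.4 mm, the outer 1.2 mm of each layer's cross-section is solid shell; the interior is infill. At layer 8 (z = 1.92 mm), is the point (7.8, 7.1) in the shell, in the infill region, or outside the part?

At z = 1.92 mm: the cylinder: section is a regular 6-gon, circumradius r=8.5; the cylinder at (6.5, 1) is absent (z outside [2.5, 10]); the cube at (2.5, 16) does not reach this height (z outside [4.5, 26]); Taking the union: only the r=8.5 cylinder is present, so the union is just that shape — 1 connected region; (whole slice rotated 25° about Z — lengths, areas and connectivity unchanged). Overall, the cross-section is a single solid region. Undo the 25° rotation: the query point maps to (10.070, 3.138) in the un-rotated model frame. The nearest boundary edge runs (8.50, 0.00)→(4.25, 7.36); distance from the point to it = 2.93 mm. The point is not inside any of the regions above, so it lies outside the cross-section (2.93 mm from the nearest boundary).

outside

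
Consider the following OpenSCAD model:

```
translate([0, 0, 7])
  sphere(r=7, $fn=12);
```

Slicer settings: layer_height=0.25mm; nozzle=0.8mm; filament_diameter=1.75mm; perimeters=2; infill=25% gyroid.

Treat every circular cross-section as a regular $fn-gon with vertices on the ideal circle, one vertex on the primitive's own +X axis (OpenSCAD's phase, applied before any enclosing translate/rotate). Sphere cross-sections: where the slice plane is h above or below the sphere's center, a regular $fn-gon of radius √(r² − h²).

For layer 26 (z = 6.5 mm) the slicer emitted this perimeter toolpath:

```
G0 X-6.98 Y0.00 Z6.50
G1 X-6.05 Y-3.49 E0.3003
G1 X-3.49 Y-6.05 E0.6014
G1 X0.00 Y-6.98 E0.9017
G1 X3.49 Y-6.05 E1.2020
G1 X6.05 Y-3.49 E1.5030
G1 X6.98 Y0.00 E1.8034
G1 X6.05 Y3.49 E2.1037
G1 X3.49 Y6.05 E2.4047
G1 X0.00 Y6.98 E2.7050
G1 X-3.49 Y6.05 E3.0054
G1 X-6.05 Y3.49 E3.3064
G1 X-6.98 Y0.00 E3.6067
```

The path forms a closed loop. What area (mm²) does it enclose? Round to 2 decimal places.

146.29 mm²

Apply the shoelace formula to the sequence of (X, Y) vertices; enclosed area = 146.29 mm².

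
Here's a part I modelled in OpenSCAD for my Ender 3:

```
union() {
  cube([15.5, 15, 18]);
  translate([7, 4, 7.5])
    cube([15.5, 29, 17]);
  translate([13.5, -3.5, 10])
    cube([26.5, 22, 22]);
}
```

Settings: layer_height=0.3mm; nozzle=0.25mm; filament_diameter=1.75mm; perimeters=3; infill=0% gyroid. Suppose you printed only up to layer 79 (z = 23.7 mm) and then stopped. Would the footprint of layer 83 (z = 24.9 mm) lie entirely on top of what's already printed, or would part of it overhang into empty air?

entirely on top

Compare the two slices. At z = 23.7: the cube is not intersected at this z (z outside [0, 18]); the 15.5×29 cube at (7, 4) contributes its full rectangle (area 449.50 mm²); the cube at (13.5, -3.5) is present — its section is the full 26.5×22 rectangle (area 583.00 mm²); Combining (union): the regions partially overlap — summed areas 1032.50 mm² minus the doubly-counted overlap 130.50 mm² gives 902.00 mm² — area = 902.00 mm². At z = 24.9: the cube does not reach this height (z outside [0, 18]); the cube at (7, 4) is absent (z outside [7.5, 24.5]); the cube at (13.5, -3.5) is present — its section is the full 26.5×22 rectangle (area 583.00 mm²); Merging all regions: only the 26.5×22 cube at (13.5, -3.5) is present, so the union is just that shape — area = 583.00 mm². Checking containment: the cross-section at z = 24.9 is a subset of the cross-section at z = 23.7.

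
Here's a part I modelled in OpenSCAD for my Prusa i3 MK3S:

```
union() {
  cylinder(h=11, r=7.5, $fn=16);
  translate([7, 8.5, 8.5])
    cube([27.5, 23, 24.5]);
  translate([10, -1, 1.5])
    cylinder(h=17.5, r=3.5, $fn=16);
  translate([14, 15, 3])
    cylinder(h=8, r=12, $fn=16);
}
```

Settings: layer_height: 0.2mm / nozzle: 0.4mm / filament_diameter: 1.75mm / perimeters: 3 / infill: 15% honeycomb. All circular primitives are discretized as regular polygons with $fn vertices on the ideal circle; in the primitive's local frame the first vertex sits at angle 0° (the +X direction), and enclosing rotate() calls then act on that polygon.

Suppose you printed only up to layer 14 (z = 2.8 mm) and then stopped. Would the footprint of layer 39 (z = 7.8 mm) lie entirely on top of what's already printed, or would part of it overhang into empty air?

part overhangs

Compare the two slices. At z = 2.8: the r=7.5 cylinder contributes a regular 16-gon of circumradius 7.5 (area = (16/2)·7.500²·sin(360°/16) = 172.21 mm²); the cube at (7, 8.5) does not reach this height (z outside [8.5, 33]); the r=3.5 cylinder at (10, -1) gives a regular 16-gon of circumradius 3.5 (constant along its height) (area = (16/2)·3.500²·sin(360°/16) = 37.50 mm²); the cylinder at (14, 15) is not intersected at this z (z outside [3, 11]); Combining (union): the regions partially overlap — summed areas 209.71 mm² minus the doubly-counted overlap 2.06 mm² gives 207.65 mm² — area = 207.65 mm². At z = 7.8: the cylinder: section is a regular 16-gon, circumradius r=7.5 (area = (16/2)·7.500²·sin(360°/16) = 172.21 mm²); the cube at (7, 8.5) does not reach this height (z outside [8.5, 33]); the r=3.5 cylinder at (10, -1) gives a regular 16-gon of circumradius 3.5 (constant along its height) (area = (16/2)·3.500²·sin(360°/16) = 37.50 mm²); the cylinder at (14, 15): section is a regular 16-gon, circumradius r=12 (area = (16/2)·12.000²·sin(360°/16) = 440.85 mm²); Merging all regions: the regions partially overlap — summed areas 650.56 mm² minus the doubly-counted overlap 2.06 mm² gives 648.50 mm² — area = 648.50 mm². Checking containment: at z = 7.8 the cross-section extends beyond the z = 2.8 cross-section by about 440.85 mm².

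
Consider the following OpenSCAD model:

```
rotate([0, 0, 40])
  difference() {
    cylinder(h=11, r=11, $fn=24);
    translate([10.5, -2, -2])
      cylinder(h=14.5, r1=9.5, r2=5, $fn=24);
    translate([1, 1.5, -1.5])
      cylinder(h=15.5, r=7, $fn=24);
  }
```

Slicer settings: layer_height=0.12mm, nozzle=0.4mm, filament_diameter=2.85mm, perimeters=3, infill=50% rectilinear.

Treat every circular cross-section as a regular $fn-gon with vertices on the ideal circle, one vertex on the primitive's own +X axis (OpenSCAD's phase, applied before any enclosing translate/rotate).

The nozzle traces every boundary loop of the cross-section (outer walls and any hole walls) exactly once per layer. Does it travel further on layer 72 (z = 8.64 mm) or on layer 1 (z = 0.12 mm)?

Layer 72 (z = 8.64): the cylinder: section is a regular 24-gon, circumradius r=11 (perimeter = 2·24·11.000·sin(180°/24) = 68.92 mm); the cone at (10.5, -2): at t=0.734 of its height the radius interpolates to r₁+(r₂−r₁)t = 6.198, giving a regular 24-gon of that circumradius (perimeter = 2·24·6.198·sin(180°/24) = 38.83 mm); the r=7 cylinder at (1, 1.5) gives a regular 24-gon of circumradius 7 (constant along its height) (perimeter = 2·24·7.000·sin(180°/24) = 43.86 mm); After the difference (first − rest): starting from the r=11 cylinder, the cone at (10.5, -2) partially overlaps it — only the 55.40 mm² overlap (of its 119.31 mm²) is removed, clipping the outline; the r=7 cylinder at (1, 1.5) partially overlaps it — only the 135.11 mm² overlap (of its 152.19 mm²) is removed, clipping the outline — boundary = 98.35 mm; (whole slice rotated 40° about Z — lengths, areas and connectivity unchanged). So its perimeter = 98.35 mm. Layer 1 (z = 0.12): the r=11 cylinder contributes a regular 24-gon of circumradius 11 (perimeter = 2·24·11.000·sin(180°/24) = 68.92 mm); the cone at (10.5, -2) (r1=9.5→r2=5) has section circumradius 8.842 here — a regular 24-gon (perimeter = 2·24·8.842·sin(180°/24) = 55.40 mm); the cylinder at (1, 1.5): section is a regular 24-gon, circumradius r=7 (perimeter = 2·24·7.000·sin(180°/24) = 43.86 mm); After the difference (first − rest): starting from the r=11 cylinder, the cone at (10.5, -2) partially overlaps it — only the 104.35 mm² overlap (of its 242.82 mm²) is removed, clipping the outline; the r=7 cylinder at (1, 1.5) partially overlaps it — only the 105.52 mm² overlap (of its 152.19 mm²) is removed, clipping the outline — boundary = 87.90 mm; (whole slice rotated 40° about Z — lengths, areas and connectivity unchanged). So its perimeter = 87.90 mm. Layer 72 is larger (98.35 vs 87.90 mm).

layer 72 (z = 8.64 mm)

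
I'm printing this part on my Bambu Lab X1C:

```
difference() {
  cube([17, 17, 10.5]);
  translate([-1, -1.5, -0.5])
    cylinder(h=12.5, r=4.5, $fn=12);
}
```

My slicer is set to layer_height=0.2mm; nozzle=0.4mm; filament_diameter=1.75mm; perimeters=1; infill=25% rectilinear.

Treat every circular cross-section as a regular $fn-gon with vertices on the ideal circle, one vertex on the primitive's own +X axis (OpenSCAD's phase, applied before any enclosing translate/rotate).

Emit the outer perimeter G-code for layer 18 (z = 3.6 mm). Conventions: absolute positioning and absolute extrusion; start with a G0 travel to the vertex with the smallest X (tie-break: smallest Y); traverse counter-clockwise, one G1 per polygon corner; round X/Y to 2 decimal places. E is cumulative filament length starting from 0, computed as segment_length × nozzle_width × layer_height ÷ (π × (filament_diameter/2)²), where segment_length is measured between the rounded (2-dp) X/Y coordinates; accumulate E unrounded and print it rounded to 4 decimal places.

G0 X0.00 Y2.73 Z3.60
G1 X1.25 Y2.40 E0.0430
G1 X2.90 Y0.75 E0.1206
G1 X3.10 Y0.00 E0.1464
G1 X17.00 Y0.00 E0.6087
G1 X17.00 Y17.00 E1.1742
G1 X0.00 Y17.00 E1.7396
G1 X0.00 Y2.73 E2.2142

At z = 3.6 mm: the cube is present — its section is the full 17×17 rectangle; the r=4.5 cylinder at (-1, -1.5) gives a regular 12-gon of circumradius 4.5 (constant along its height); Subtracting the remaining from the first: starting from the 17×17 cube, the r=4.5 cylinder at (-1, -1.5) partially overlaps it — only the 5.87 mm² overlap (of its 60.75 mm²) is removed, clipping the outline — 1 connected region. The outline is a single polygon with 7 vertices. Extrusion per mm of travel: 0.4 × 0.2 / (π × 0.875²) = 0.033260. Accumulating E over each segment gives final E = 2.2142.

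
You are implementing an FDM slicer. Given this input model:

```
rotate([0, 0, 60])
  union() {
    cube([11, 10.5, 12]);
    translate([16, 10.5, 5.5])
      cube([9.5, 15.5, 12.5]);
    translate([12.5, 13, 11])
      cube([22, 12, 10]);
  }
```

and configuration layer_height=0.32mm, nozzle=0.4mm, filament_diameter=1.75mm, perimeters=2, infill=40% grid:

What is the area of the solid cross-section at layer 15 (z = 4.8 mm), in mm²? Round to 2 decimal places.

At z = 4.8 mm: the cube is present — its section is the full 11×10.5 rectangle (area 115.50 mm²); the cube at (16, 10.5) does not reach this height (z outside [5.5, 18]); the cube at (12.5, 13) is absent (z outside [11, 21]); Merging all regions: only the 11×10.5 cube is present, so the union is just that shape — area = 115.50 mm²; (rotated 60° about Z; rotation is an isometry so areas/perimeters/island counts are preserved). Overall, the cross-section is a single solid region. Net area = 115.50 mm².

115.50 mm²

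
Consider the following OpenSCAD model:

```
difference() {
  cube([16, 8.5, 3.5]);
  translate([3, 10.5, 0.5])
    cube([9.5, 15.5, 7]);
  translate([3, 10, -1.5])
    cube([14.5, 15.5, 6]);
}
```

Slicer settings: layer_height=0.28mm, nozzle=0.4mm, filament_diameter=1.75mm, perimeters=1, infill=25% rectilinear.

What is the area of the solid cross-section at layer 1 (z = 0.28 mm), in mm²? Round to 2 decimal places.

At z = 0.28 mm: the cube is present — its section is the full 16×8.5 rectangle (area 136.00 mm²); the cube at (3, 10.5) is absent (z outside [0.5, 7.5]); the cube at (3, 10) (footprint 14.5×15.5) is included at this height (area 224.75 mm²); Taking the first minus the rest: starting from the 16×8.5 cube (136.00 mm²), the 14.5×15.5 cube at (3, 10) misses the remaining region (no effect) — area = 136.00 mm². Overall, the cross-section is a single solid region. Net area = 136.00 mm².

136.00 mm²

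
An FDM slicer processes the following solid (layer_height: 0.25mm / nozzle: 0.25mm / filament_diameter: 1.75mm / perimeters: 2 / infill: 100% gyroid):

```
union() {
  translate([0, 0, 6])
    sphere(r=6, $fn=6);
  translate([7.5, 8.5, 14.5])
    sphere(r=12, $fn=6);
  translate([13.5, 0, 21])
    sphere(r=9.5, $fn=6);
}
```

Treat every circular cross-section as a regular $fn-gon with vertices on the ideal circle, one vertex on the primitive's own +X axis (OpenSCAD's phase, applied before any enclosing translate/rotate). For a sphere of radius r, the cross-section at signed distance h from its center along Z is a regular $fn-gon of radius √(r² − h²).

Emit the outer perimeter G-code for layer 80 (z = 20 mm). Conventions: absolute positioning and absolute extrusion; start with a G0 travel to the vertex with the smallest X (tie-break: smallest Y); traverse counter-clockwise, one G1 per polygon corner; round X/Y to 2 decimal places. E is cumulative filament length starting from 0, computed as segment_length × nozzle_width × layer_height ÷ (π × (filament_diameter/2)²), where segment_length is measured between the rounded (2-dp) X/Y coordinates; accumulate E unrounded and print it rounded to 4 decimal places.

G0 X-3.17 Y8.50 Z20.00
G1 X2.17 Y-0.74 E0.2773
G1 X4.48 Y-0.74 E0.3373
G1 X8.78 Y-8.18 E0.5606
G1 X18.22 Y-8.18 E0.8059
G1 X22.95 Y0.00 E1.0514
G1 X18.22 Y8.18 E1.2970
G1 X17.98 Y8.18 E1.3032
G1 X18.17 Y8.50 E1.3129
G1 X12.83 Y17.74 E1.5902
G1 X2.17 Y17.74 E1.8672
G1 X-3.17 Y8.50 E2.1445

At z = 20 mm: the sphere is absent (|z−center|=14.000 > r=6); the sphere at (7.5, 8.5): section is a regular 6-gon, circumradius = √(r²−h²) = √(12²−5.5²) = 10.665; the r=9.5 sphere at (13.5, 0) slices to a regular 6-gon of circumradius 9.447 (√(r²−h²) with h=1 from center); Taking the union: the regions partially overlap (shared area 81.78 mm²), so overlapping operands fuse into one piece — 1 connected region. The outline is a single polygon with 11 vertices. Extrusion per mm of travel: 0.25 × 0.25 / (π × 0.875²) = 0.025984. Accumulating E over each segment gives final E = 2.1445.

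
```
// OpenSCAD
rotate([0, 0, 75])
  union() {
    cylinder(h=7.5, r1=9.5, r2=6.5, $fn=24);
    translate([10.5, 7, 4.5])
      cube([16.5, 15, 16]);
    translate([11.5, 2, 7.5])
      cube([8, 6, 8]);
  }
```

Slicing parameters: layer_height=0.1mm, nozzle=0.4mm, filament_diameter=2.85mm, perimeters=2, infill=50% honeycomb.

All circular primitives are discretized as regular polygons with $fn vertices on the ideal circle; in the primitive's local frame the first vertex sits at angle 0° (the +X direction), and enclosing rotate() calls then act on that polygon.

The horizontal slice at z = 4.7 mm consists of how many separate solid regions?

2

At z = 4.7 mm: the cone contributes a regular 24-gon of circumradius 7.620 (interpolated between r1=9.5 and r2=6.5 at t=0.627); the cube at (10.5, 7) (footprint 16.5×15) is included at this height; the cube at (11.5, 2) is absent (z outside [7.5, 15.5]); Merging all regions: the 2 present regions are separate (no shared area or edge), so areas and boundary lengths simply add and each stays a separate island — 2 connected regions; (rotated 75° about Z; rotation is an isometry so areas/perimeters/island counts are preserved). The result has 2 disconnected regions.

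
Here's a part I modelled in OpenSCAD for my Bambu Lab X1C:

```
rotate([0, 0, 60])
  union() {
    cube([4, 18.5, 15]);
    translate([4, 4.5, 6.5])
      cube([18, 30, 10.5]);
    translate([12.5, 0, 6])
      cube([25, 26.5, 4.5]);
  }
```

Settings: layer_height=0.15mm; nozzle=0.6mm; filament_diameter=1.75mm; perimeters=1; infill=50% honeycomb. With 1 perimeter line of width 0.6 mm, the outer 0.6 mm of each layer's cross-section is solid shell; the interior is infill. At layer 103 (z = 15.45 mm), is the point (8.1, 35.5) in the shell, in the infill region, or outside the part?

outside

At z = 15.45 mm: the cube does not reach this height (z outside [0, 15]); the cube at (4, 4.5) (footprint 18×30) is included at this height; the cube at (12.5, 0) is absent (z outside [6, 10.5]); Combining (union): only the 18×30 cube at (4, 4.5) is present, so the union is just that shape — 1 connected region; (rotated 60° about Z; rotation is an isometry so areas/perimeters/island counts are preserved). Overall, the cross-section is a single solid region. Undo the 60° rotation: the query point maps to (34.794, 10.735) in the un-rotated model frame. The nearest boundary edge runs (22.00, 4.50)→(22.00, 34.50); distance from the point to it = 12.79 mm. The point is not inside any of the regions above, so it lies outside the cross-section (12.79 mm from the nearest boundary).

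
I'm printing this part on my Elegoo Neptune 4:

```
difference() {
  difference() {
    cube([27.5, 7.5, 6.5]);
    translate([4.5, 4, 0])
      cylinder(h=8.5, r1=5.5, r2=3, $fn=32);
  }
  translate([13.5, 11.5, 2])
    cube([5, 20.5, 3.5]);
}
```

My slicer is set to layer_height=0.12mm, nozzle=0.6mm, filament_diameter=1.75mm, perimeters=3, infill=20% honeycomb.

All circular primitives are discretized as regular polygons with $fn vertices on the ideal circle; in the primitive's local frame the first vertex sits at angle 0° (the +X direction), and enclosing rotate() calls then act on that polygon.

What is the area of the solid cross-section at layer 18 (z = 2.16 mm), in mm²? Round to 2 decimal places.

At z = 2.16 mm: the cube is present — its section is the full 27.5×7.5 rectangle (area 206.25 mm²); the cone at (4.5, 4) contributes a regular 32-gon of circumradius 4.865 (interpolated between r1=5.5 and r2=3 at t=0.254) (area = (32/2)·4.865²·sin(360°/32) = 73.87 mm²); Taking the first minus the rest: starting from the 27.5×7.5 cube (206.25 mm²), the cone at (4.5, 4) partially overlaps it — only the 63.63 mm² overlap (of its 73.87 mm²) is removed, clipping the outline — area = 142.62 mm²; the cube at (13.5, 11.5) (footprint 5×20.5) is included at this height (area 102.50 mm²); Subtracting the remaining from the first: starting from that combined region (142.62 mm²), the 5×20.5 cube at (13.5, 11.5) misses the remaining region (no effect) — area = 142.62 mm². Overall, the cross-section has 3 separate islands. Net area = 142.62 mm².

142.62 mm²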